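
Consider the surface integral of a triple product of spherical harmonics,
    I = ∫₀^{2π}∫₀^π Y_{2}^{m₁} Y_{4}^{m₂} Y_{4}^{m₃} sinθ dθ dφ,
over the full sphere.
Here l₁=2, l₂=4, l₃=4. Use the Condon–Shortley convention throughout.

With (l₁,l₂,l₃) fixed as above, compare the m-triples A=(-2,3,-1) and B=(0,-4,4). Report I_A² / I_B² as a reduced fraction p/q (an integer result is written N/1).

27/56

Shared (l₁,l₂,l₃)=(2,4,4): N and (l;000)² cancel in I_A²/I_B².
A: Δ = 2!·2!·6!/11! = 1/13860; Racah Σ t=2..2: t=2:+1/480 = 1/480; ⇒ 3j(2 4 4; -2 3 -1)² = 3/110, sgn -1
B: Δ = 2!·2!·6!/11! = 1/13860; Racah Σ t=0..0: t=0:+1/2880 = 1/2880; ⇒ 3j(2 4 4; 0 -4 4)² = 28/495, sgn +1
I_A²/I_B² = (3/110)/(28/495) = 27/56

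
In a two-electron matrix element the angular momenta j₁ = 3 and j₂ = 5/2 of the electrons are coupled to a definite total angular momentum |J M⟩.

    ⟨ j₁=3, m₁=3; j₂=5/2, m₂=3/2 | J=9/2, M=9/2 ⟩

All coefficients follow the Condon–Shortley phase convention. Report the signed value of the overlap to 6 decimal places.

+0.738549  (= +√(6/11))

√[10·1!5!4!/11! · 6!0!4!1!9!0!] = √(49766400/11)
  +(−1)^0/∏(0,1,0,4,5,0)! = 1/2880  (running 1/2880)
⟨..|..⟩ = √(49766400/11)·(1/2880) = +0.738549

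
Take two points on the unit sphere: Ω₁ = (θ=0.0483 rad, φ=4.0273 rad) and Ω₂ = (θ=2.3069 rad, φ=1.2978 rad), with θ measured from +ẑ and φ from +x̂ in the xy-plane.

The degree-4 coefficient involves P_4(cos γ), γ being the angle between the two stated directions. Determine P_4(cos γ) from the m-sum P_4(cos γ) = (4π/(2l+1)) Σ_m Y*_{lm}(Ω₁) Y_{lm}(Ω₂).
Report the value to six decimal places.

Expand P_4 via completeness: Σ_{m} conj(Y_{4,m}) at Ω₁ times Y_{4,m} at Ω₂ —
  [-4]  conj(Y_{4,-4})(Ω₁) = (-0.000002, -0.000001) ; Y_{4,-4}(Ω₂) = (0.061499, 0.118473) ; Δ = (-0.000000, -0.000000)
  [-3]  conj(Y_{4,-3})(Ω₁) = (0.000125, -0.000066) ; Y_{4,-3}(Ω₂) = (0.249852, -0.233606) ; Δ = (0.000016, -0.000045)
  [-2]  conj(Y_{4,-2})(Ω₁) = (-0.000930, 0.004572) ; Y_{4,-2}(Ω₂) = (-0.338443, -0.205639) ; Δ = (0.001255, -0.001356)
  [-1]  conj(Y_{4,-1})(Ω₁) = (-0.057507, -0.070379) ; Y_{4,-1}(Ω₂) = (-0.009869, 0.035248) ; Δ = (0.003048, -0.001332)
  [+0]  conj(Y_{4,0})(Ω₁) = (0.836441, -0.000000) ; Y_{4,0}(Ω₂) = (-0.360866, 0.000000) ; Δ = (-0.301843, 0.000000)
  [+1]  conj(Y_{4,1})(Ω₁) = (0.057507, -0.070379) ; Y_{4,1}(Ω₂) = (0.009869, 0.035248) ; Δ = (0.003048, 0.001332)
  [+2]  conj(Y_{4,2})(Ω₁) = (-0.000930, -0.004572) ; Y_{4,2}(Ω₂) = (-0.338443, 0.205639) ; Δ = (0.001255, 0.001356)
  [+3]  conj(Y_{4,3})(Ω₁) = (-0.000125, -0.000066) ; Y_{4,3}(Ω₂) = (-0.249852, -0.233606) ; Δ = (0.000016, 0.000045)
  [+4]  conj(Y_{4,4})(Ω₁) = (-0.000002, 0.000001) ; Y_{4,4}(Ω₂) = (0.061499, -0.118473) ; Δ = (-0.000000, 0.000000)
Accumulated sum (-0.293205, 0.000000); after 4π/(2l+1) scaling, (-0.409392, 0.000000) ⇒ P_4 = -0.409392

-0.409392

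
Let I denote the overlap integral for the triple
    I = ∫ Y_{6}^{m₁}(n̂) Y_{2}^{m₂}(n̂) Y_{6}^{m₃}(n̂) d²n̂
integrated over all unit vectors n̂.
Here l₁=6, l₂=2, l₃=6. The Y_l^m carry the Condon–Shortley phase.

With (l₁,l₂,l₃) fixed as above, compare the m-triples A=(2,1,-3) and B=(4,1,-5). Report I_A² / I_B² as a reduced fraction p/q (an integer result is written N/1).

Same 6,2,6: normalisation and zero-m 3j drop out of the ratio.
A: Δ: 2! 10! 2! / 15! → 1/90090; sum: t=1:−1/60480 t=2:+1/161280 = -1/96768; 3j²(6 2 6; 2 1 -3) = Δ·Π!·Σ² = 15/1001  (sign +1)
B: Δ: 2! 10! 2! / 15! → 1/90090; sum: t=1:−1/725760 t=2:+1/7257600 = -1/806400; 3j²(6 2 6; 4 1 -5) = Δ·Π!·Σ² = 27/910  (sign +1)
I_A²/I_B² = (15/1001)/(27/910) = 50/99

50/99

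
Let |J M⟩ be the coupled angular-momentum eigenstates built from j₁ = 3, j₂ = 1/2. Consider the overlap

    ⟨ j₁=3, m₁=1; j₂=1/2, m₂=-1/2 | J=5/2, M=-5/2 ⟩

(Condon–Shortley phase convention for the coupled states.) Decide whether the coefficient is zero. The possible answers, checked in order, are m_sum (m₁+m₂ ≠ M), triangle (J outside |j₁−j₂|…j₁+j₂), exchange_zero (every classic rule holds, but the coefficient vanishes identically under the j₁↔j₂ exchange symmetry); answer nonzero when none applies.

m-sum: m₁+m₂ = 1+(-1/2) = 1/2, M = -5/2  ✗ ⇒ coefficient is 0

m_sum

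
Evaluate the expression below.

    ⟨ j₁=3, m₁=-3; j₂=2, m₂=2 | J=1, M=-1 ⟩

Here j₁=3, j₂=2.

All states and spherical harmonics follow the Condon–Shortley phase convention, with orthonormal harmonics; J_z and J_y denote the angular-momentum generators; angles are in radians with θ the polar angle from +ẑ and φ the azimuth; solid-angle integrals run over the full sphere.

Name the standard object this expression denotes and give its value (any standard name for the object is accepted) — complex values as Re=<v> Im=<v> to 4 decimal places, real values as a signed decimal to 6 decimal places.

This is a Clebsch–Gordan (vector-coupling) coefficient.
j₁+j₂−J=4  J+j₁−j₂=2  J−j₁+j₂=0  j₁+j₂+J+1=7
(j₁±m₁, j₂±m₂, J±M) = (0,6,4,0,0,2)
P² = 6912/7
sum k=4..4:
  [4] +1/48 = 1/48
S = 1/48
C² = P²·S² = 3/7 ; C = +0.654654

Clebsch–Gordan coefficient, +√(3/7) ≈ +0.654654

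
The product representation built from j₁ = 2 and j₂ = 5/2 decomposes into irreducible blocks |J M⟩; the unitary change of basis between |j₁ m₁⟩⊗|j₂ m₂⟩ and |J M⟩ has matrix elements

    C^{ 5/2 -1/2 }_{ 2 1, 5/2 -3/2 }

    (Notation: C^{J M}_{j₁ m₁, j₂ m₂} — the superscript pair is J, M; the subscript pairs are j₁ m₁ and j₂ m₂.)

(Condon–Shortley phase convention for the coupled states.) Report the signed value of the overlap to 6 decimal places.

√[6·2!2!3!/8! · 3!1!1!4!2!3!] = √(216/35)
  +(−1)^0/∏(0,2,1,1,1,2)! = 1/4  (running 1/4)
  +(−1)^1/∏(1,1,0,0,2,3)! = -1/12  (running 1/6)
⟨..|..⟩ = √(216/35)·(1/6) = +0.414039

+√(6/35) = +0.414039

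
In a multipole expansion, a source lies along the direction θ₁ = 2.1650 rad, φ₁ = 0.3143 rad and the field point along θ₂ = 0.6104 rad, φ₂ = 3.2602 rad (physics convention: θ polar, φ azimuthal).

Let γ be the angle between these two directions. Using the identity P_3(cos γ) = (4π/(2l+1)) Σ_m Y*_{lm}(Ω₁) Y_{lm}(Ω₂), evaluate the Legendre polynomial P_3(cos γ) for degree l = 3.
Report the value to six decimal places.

Addition theorem: P_3(cos γ) = (4π/7) Σ_m Y*_{lm}(Ω₁) Y_{lm}(Ω₂), m = −3…3:
  m=-3: (0.139432, 0.192082) × (-0.073652, 0.027372) = (-0.015527, -0.010331)  (running Σ = (-0.015527, -0.010331))
  m=-2: (-0.317738, -0.230987) × (0.267436, -0.064657) = (-0.099910, -0.041230)  (running Σ = (-0.115437, -0.051561))
  m=-1: (0.144436, 0.046953) × (-0.433599, 0.051671) = (-0.065053, -0.012895)  (running Σ = (-0.180490, -0.064456))
  m=0: (0.299353, -0.000000) × (0.109238, 0.000000) = (0.032701, 0.000000)  (running Σ = (-0.147789, -0.064456))
  m=1: (-0.144436, 0.046953) × (0.433599, 0.051671) = (-0.065053, 0.012895)  (running Σ = (-0.212842, -0.051561))
  m=2: (-0.317738, 0.230987) × (0.267436, 0.064657) = (-0.099910, 0.041230)  (running Σ = (-0.312752, -0.010331))
  m=3: (-0.139432, 0.192082) × (0.073652, 0.027372) = (-0.015527, 0.010331)  (running Σ = (-0.328279, -0.000000))
Σ over m = (-0.328279, -0.000000); ×(4π/7) → (-0.589325, -0.000000). Real part: -0.589325

-0.589325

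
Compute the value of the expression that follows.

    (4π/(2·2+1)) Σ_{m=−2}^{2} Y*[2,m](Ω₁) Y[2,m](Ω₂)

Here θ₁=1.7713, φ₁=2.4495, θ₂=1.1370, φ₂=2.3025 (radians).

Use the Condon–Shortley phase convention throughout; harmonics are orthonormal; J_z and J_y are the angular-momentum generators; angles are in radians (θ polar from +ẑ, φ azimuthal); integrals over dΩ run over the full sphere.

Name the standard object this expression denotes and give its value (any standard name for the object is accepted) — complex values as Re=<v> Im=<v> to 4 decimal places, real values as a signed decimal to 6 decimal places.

Legendre polynomial (addition theorem), +0.450177

This sum is the spherical-harmonic addition theorem: it equals the Legendre polynomial P_l(cos γ) of the angle γ between the two directions.
Term-by-term m-sum for l=2 (normalisation 4π/5 = 2.513274):
  m=-2: (0.068823, -0.364512) × (-0.034088, 0.316200) = (0.112913, 0.034187)  (running Σ = (0.112913, 0.034187))
  m=-1: (0.116088, -0.096221) × (-0.196860, -0.219223) = (-0.043947, -0.006507)  (running Σ = (0.068966, 0.027680))
  m=0: (-0.277861, -0.000000) × (-0.148233, 0.000000) = (0.041188, 0.000000)  (running Σ = (0.110154, 0.027680))
  m=1: (-0.116088, -0.096221) × (0.196860, -0.219223) = (-0.043947, 0.006507)  (running Σ = (0.066207, 0.034187))
  m=2: (0.068823, 0.364512) × (-0.034088, -0.316200) = (0.112913, -0.034187)  (running Σ = (0.179120, 0.000000))
Accumulated sum (0.179120, 0.000000); after 4π/(2l+1) scaling, (0.450177, 0.000000) ⇒ P_2 = 0.450177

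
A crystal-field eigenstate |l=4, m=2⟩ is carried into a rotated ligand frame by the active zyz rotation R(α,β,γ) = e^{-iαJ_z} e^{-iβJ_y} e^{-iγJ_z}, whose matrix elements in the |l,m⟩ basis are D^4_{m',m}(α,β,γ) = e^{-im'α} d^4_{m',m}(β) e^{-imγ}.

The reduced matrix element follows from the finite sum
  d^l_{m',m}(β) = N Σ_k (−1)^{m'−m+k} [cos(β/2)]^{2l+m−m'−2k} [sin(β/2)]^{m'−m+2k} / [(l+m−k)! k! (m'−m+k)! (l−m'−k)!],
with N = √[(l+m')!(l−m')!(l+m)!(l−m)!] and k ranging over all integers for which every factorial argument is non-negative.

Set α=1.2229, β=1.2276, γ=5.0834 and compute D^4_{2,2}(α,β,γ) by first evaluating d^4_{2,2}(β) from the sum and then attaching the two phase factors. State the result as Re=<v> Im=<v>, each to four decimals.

Re=-0.2511 Im=0.0116

Split into d^4_{2,2}(β=1.2276) × two z-phases.
Half-angle: c=0.817465, s=0.575978. N=√(720·2·720·2)=1440.000000
k: max(0,(2)−(2))=0 … min(4+(2),4−(2))=2
  k=0: (−1)^0·1440.0000/(1440)·0.8175^8·0.5760^0 = +0.199413
  k=1: (−1)^1·1440.0000/(120)·0.8175^6·0.5760^2 = -1.187979
  k=2: (−1)^2·1440.0000/(96)·0.8175^4·0.5760^4 = +0.737211
d^4_{2,2}(1.2276) = +0.199413 -1.187979 +0.737211 = -0.251354
Attach z-rotation phases: D = e^{-i(2)(1.2229)}·(-0.251354)·e^{-i(2)(5.0834)} = -0.251086+0.011616i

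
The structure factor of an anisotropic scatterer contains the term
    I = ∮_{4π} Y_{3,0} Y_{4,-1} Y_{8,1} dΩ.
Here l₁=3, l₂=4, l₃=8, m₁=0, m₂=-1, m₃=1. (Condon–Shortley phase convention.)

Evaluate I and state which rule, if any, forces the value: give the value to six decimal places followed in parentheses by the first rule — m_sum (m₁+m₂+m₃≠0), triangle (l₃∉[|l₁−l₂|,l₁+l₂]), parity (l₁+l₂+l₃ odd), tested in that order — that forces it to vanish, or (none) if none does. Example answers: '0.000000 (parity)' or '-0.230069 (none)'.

|3−4|≤8≤3+4 violated ⇒ I = 0

0.000000 (triangle)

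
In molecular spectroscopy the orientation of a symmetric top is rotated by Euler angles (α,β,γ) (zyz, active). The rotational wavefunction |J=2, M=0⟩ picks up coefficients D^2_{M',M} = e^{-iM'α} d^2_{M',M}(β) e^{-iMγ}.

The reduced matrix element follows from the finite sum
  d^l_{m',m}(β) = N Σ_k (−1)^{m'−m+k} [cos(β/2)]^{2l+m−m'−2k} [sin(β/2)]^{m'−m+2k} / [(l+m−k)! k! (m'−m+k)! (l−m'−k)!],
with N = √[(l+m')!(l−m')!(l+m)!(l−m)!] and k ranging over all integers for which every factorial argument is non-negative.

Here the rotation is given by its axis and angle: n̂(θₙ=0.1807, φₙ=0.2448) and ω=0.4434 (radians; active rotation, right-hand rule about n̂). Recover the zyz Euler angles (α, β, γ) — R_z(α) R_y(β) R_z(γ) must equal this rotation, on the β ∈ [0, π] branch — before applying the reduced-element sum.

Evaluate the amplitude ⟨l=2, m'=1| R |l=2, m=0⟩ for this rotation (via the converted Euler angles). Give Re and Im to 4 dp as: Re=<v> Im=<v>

Re=-0.0431 Im=-0.0863

Axis–angle → zyz. n̂ = (sinθₙcosφₙ, sinθₙsinφₙ, cosθₙ) = (+0.174360, +0.043557, +0.983718), ω = 0.4434.
R = I cosω + sinω [n̂]ₓ + (1−cosω) n̂n̂ᵀ gives
  R = [+0.906238, -0.421294, +0.035273; +0.422762, +0.903482, -0.070659; -0.002100, +0.078946, +0.996877]
β = atan2(√(R₁₃²+R₂₃²), R₃₃) = 0.079056; α = atan2(R₂₃, R₁₃) mod 2π = 5.175394; γ = atan2(R₃₂, −R₃₁) mod 2π = 1.544201
First d^2_{1,0}(β=0.0791), then the phase factors e^{-i(1)α} and e^{-i(0)γ}:
c=cos(0.079056/2)=0.999219, s=sin(0.079056/2)=0.039518; N=√[6·1·2·2]=4.898979
k: max(0,(0)−(1))=0 … min(2+(0),2−(1))=1
  k=0: (−1)^1·4.8990/(2)·0.9992^3·0.0395^1 = -0.096572
  k=1: (−1)^2·4.8990/(2)·0.9992^1·0.0395^3 = +0.000151
d^2_{1,0}(0.0791) = -0.096572 +0.000151 = -0.096421
Phases: e^{-i·(1)·5.1754}=+0.446638+0.894715i, e^{-i·(0)·1.5442}=+1.000000+0.000000i ⇒ D=-0.043065-0.086269i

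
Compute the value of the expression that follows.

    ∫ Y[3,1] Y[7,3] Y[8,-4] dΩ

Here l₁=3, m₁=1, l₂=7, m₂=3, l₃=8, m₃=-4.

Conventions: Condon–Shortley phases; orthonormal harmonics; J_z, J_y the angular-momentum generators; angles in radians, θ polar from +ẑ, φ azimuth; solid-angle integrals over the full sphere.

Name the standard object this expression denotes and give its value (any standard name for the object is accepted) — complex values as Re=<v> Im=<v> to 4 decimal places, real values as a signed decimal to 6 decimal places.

This is a Gaunt coefficient — the integral of a triple product of spherical harmonics over the sphere.
Rules hold: Σm=0, L=18 even, 4≤8≤10.
N = 7·15·17 = 1785
Δ = 2!·4!·12!/19! = 1/5290740
Racah Σ t=0..2: t=0:+1/7257600 t=1:−1/2073600 t=2:+1/7257600 = -1/4838400
⇒ 3j(3 7 8; 0 0 0)² = 252/20995, sgn -1
Racah Σ t=0..2: t=0:+1/58060800 t=1:−1/13063680 t=2:+1/46448640 = -79/2090188800
⇒ 3j(3 7 8; 1 3 -4)² = 68651/5290740, sgn -1
4πI² = N·(3j₀)²·(3jₘ)² = 1441671/5185765
I = +1·√(0.278005/4π) = 0.14873793

Gaunt coefficient, +0.148738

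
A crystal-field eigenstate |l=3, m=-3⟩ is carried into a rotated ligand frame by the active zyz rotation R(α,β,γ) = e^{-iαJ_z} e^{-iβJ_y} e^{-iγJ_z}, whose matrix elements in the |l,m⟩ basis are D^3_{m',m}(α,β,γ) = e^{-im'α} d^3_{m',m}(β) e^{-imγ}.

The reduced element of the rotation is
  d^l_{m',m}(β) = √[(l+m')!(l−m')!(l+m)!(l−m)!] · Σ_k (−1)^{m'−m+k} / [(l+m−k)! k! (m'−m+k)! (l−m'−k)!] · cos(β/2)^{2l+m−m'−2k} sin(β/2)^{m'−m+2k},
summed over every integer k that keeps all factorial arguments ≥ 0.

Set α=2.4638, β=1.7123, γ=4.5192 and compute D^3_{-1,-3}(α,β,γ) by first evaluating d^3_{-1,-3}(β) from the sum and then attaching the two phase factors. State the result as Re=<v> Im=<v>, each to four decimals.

Split into d^3_{-1,-3}(β=1.7123) × two z-phases.
Half-angle: c=0.655350, s=0.755325. N=√(2·24·1·720)=185.903201
Admissible k: 0..0 (factorial args all ≥0)
  k=0: (−1)^2·185.9032/(48)·0.6554^4·0.7553^2 = +0.407575
d^3_{-1,-3}(1.7123) = +0.407575
Attach z-rotation phases: D = e^{-i(-1)(2.4638)}·(+0.407575)·e^{-i(-3)(4.5192)} = -0.387718-0.125667i

Re=-0.3877 Im=-0.1257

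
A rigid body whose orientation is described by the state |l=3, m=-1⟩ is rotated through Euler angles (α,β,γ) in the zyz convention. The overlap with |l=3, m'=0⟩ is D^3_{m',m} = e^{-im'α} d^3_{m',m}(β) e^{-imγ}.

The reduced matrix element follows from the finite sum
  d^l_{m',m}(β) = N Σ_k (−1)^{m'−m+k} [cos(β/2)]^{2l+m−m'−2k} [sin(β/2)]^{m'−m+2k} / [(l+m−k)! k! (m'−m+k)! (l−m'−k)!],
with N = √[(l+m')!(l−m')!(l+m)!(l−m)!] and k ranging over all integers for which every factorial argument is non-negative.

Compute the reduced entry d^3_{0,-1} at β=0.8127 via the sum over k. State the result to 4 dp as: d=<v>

d^3_{0,-1}(β=0.8127) via the finite sum:
Half-angle: c=0.918570, s=0.395259. N=√(6·6·2·24)=41.569219
k: max(0,(-1)−(0))=0 … min(3+(-1),3−(0))=2
  k=0: (−1)^1·41.5692/(12)·0.9186^5·0.3953^1 = -0.895433
  k=1: (−1)^2·41.5692/(4)·0.9186^3·0.3953^3 = +0.497387
  k=2: (−1)^3·41.5692/(12)·0.9186^1·0.3953^5 = -0.030698
d^3_{0,-1}(0.8127) = -0.895433 +0.497387 -0.030698 = -0.428744

d=-0.4287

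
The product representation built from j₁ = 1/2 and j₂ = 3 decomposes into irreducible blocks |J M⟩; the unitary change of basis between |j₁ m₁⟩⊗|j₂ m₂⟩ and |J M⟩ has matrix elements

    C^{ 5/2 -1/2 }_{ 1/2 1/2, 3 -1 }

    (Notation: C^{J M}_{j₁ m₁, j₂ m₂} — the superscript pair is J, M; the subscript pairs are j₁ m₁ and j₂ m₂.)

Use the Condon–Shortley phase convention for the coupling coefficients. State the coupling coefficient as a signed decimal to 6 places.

j₁+j₂−J=1  J+j₁−j₂=0  J−j₁+j₂=5  j₁+j₂+J+1=7
(j₁±m₁, j₂±m₂, J±M) = (1,0,2,4,2,3)
P² = 576/7
sum k=0..0:
  [0] +1/12 = 1/12
S = 1/12
C² = P²·S² = 4/7 ; C = +0.755929

+0.755929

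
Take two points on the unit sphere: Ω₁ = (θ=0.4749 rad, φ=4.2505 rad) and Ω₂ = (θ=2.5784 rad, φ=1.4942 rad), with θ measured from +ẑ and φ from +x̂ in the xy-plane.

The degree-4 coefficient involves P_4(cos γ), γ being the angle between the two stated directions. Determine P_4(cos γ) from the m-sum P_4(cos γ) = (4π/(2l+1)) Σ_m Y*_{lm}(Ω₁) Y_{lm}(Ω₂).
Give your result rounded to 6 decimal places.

0.792584

Addition theorem: P_4(cos γ) = (4π/9) Σ_m Y*_{lm}(Ω₁) Y_{lm}(Ω₂), m = −4…4:
  term(m=-4) = 0.00002 - 0.00070j   from Y*(Ω₁)=-0.00529 - 0.01861j, Y(Ω₂)=0.03428 + 0.01084j
  term(m=-3) = 0.00691 - 0.01569j   from Y*(Ω₁)=0.10460 + 0.01959j, Y(Ω₂)=0.03668 - 0.15683j
  term(m=-2) = 0.08693 - 0.08439j   from Y*(Ω₁)=-0.19126 + 0.25316j, Y(Ω₂)=-0.37739 - 0.05827j
  term(m=-1) = 0.19360 - 0.07852j   from Y*(Ω₁)=-0.21746 - 0.43683j, Y(Ω₂)=-0.03276 + 0.42689j
  term(m=+0) = -0.00728 + 0.00000j   from Y*(Ω₁)=0.12344 + 0.00000j, Y(Ω₂)=-0.05901 + 0.00000j
  term(m=+1) = 0.19360 + 0.07852j   from Y*(Ω₁)=0.21746 - 0.43683j, Y(Ω₂)=0.03276 + 0.42689j
  term(m=+2) = 0.08693 + 0.08439j   from Y*(Ω₁)=-0.19126 - 0.25316j, Y(Ω₂)=-0.37739 + 0.05827j
  term(m=+3) = 0.00691 + 0.01569j   from Y*(Ω₁)=-0.10460 + 0.01959j, Y(Ω₂)=-0.03668 - 0.15683j
  term(m=+4) = 0.00002 + 0.00070j   from Y*(Ω₁)=-0.00529 + 0.01861j, Y(Ω₂)=0.03428 - 0.01084j
Σ over m = 0.56765 + 0.00000j; ×(4π/9) → 0.79258 + 0.00000j. Real part: 0.792584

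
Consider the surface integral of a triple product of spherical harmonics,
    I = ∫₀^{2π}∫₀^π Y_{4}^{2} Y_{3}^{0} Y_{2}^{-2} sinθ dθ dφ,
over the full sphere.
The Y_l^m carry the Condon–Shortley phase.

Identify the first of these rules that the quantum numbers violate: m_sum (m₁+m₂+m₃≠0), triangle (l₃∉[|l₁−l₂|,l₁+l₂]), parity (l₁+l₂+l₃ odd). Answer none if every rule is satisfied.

parity

m₁+m₂+m₃ = 2 + 0 − 2 = 0  ✓
triangle: |4−3|=1 ≤ l₃=2 ≤ 4+3=7  ✓
parity: l₁+l₂+l₃ = 9 is odd  ✗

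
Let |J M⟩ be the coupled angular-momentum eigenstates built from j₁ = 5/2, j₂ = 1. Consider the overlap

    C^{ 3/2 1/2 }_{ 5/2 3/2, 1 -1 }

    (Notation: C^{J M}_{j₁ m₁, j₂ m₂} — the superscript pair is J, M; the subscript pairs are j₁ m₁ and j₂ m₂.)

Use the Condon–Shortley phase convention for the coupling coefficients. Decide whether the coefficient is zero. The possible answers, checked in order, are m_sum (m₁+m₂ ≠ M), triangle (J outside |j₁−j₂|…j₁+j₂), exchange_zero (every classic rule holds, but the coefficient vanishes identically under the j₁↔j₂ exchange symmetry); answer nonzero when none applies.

nonzero

m-sum: m₁+m₂ = 3/2+(-1) = 1/2, M = 1/2  ✓
triangle: |j₁−j₂| = 3/2 ≤ J = 3/2 ≤ j₁+j₂ = 7/2  ✓
exchange: j₁≠j₂ or m₁≠m₂ — the exchange symmetry imposes no constraint here
value check: CG = +√(2/5) = +0.632456 ≠ 0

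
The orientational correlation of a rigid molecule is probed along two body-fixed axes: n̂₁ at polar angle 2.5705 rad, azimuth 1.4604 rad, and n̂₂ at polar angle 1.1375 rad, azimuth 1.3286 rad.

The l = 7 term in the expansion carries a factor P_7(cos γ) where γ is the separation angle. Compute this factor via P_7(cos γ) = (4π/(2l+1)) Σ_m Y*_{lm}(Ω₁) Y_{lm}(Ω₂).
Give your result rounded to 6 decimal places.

-0.246530

Expand P_7 via completeness: Σ_{m} conj(Y_{7,m}) at Ω₁ times Y_{7,m} at Ω₂ —
  m=-7: (-0.00471 - 0.00483j) × (-0.25168 - 0.03152j) = 0.00103 + 0.00136j  (running Σ = 0.00103 + 0.00136j)
  m=-6: (0.03096 - 0.02415j) × (-0.05152 - 0.43601j) = -0.01212 - 0.01226j  (running Σ = -0.01109 - 0.01089j)
  m=-5: (0.07283 + 0.11826j) × (0.27318 - 0.10277j) = 0.03205 + 0.02482j  (running Σ = 0.02096 + 0.01393j)
  m=-4: (-0.29554 + 0.13971j) × (-0.08385 - 0.12204j) = 0.04183 + 0.02435j  (running Σ = 0.06279 + 0.03828j)
  m=-3: (-0.15868 - 0.46147j) × (0.23027 - 0.25908j) = -0.15610 - 0.06515j  (running Σ = -0.09331 - 0.02687j)
  m=-2: (0.32960 - 0.07398j) × (-0.00251 - 0.00132j) = -0.00093 - 0.00025j  (running Σ = -0.09423 - 0.02712j)
  m=-1: (-0.02020 - 0.18227j) × (0.08017 - 0.32450j) = -0.06077 - 0.00806j  (running Σ = -0.15500 - 0.03518j)
  m=0: (0.40799 + 0.00000j) × (0.03854 + 0.00000j) = 0.01572 + 0.00000j  (running Σ = -0.13928 - 0.03518j)
  m=1: (0.02020 - 0.18227j) × (-0.08017 - 0.32450j) = -0.06077 + 0.00806j  (running Σ = -0.20004 - 0.02712j)
  m=2: (0.32960 + 0.07398j) × (-0.00251 + 0.00132j) = -0.00093 + 0.00025j  (running Σ = -0.20097 - 0.02687j)
  m=3: (0.15868 - 0.46147j) × (-0.23027 - 0.25908j) = -0.15610 + 0.06515j  (running Σ = -0.35706 + 0.03828j)
  m=4: (-0.29554 - 0.13971j) × (-0.08385 + 0.12204j) = 0.04183 - 0.02435j  (running Σ = -0.31523 + 0.01393j)
  m=5: (-0.07283 + 0.11826j) × (-0.27318 - 0.10277j) = 0.03205 - 0.02482j  (running Σ = -0.28318 - 0.01089j)
  m=6: (0.03096 + 0.02415j) × (-0.05152 + 0.43601j) = -0.01212 + 0.01226j  (running Σ = -0.29531 + 0.00136j)
  m=7: (0.00471 - 0.00483j) × (0.25168 - 0.03152j) = 0.00103 - 0.00136j  (running Σ = -0.29427 - 0.00000j)
Total Σ_m = -0.29427 - 0.00000j. Multiply by 0.837758: -0.24653 - 0.00000j. P_7(cos γ) = -0.246530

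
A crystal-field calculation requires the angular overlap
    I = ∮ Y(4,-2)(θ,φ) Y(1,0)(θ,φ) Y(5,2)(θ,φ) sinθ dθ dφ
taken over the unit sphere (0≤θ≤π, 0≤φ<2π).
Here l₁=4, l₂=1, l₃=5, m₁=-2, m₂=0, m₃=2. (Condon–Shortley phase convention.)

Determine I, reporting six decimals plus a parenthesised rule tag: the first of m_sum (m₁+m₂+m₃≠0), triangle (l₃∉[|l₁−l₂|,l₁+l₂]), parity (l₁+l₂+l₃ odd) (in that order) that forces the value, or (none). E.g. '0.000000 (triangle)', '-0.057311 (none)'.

0.225034 (none)

Checks pass: Σm=0; 10 even; l₃=5∈[3,5].
(2·4+1)(2·1+1)(2·5+1) = 297
Δ: 0! 8! 2! / 11! → 1/495
sum: t=0:+1/576 = 1/576
3j²(4 1 5; 0 0 0) = Δ·Π!·Σ² = 5/99  (sign -1)
sum: t=0:+1/1440 = 1/1440
3j²(4 1 5; -2 0 2) = Δ·Π!·Σ² = 7/165  (sign -1)
combine: 4πI² = 297·5/99·7/165 = 7/11
take √, sign +1: I = 0.22503380
No selection rule forces the value: the integral is nonzero (none).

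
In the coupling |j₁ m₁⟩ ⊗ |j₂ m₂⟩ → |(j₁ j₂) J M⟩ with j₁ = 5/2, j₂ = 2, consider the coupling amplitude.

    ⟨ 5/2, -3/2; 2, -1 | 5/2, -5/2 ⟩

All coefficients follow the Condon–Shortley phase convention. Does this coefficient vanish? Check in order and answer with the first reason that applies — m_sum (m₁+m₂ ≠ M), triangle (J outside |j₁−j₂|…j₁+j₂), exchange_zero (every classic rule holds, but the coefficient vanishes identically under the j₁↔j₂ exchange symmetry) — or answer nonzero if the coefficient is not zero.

m-sum: m₁+m₂ = -3/2+(-1) = -5/2, M = -5/2  ✓
triangle: |j₁−j₂| = 1/2 ≤ J = 5/2 ≤ j₁+j₂ = 9/2  ✓
exchange: j₁≠j₂ or m₁≠m₂ — the exchange symmetry imposes no constraint here
value check: CG = −√(3/7) = -0.654654 ≠ 0

nonzero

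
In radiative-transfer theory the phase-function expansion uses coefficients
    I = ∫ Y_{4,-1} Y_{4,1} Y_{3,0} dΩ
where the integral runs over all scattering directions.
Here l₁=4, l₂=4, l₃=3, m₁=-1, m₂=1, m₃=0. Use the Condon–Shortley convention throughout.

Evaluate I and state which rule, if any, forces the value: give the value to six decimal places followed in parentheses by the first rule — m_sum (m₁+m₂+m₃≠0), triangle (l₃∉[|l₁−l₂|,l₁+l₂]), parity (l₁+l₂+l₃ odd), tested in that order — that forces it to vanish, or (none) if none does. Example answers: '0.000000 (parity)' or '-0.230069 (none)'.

Σlᵢ=11 odd — θ-integrand is odd under cosθ→−cosθ; I=0

0.000000 (parity)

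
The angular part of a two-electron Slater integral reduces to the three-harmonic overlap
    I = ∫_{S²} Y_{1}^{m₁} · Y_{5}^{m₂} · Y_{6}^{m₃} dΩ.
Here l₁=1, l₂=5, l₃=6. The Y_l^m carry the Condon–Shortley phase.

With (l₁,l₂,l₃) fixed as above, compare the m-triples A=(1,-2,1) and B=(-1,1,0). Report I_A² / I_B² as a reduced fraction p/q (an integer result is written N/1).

2/3

Shared (l₁,l₂,l₃)=(1,5,6): N and (l;000)² cancel in I_A²/I_B².
A: Δ = 0!·2!·10!/13! = 1/858; Racah Σ t=0..0: t=0:+1/60480 = 1/60480; ⇒ 3j(1 5 6; 1 -2 1)² = 5/429, sgn -1
B: Δ = 0!·2!·10!/13! = 1/858; Racah Σ t=0..0: t=0:+1/34560 = 1/34560; ⇒ 3j(1 5 6; -1 1 0)² = 5/286, sgn +1
I_A²/I_B² = (5/429)/(5/286) = 2/3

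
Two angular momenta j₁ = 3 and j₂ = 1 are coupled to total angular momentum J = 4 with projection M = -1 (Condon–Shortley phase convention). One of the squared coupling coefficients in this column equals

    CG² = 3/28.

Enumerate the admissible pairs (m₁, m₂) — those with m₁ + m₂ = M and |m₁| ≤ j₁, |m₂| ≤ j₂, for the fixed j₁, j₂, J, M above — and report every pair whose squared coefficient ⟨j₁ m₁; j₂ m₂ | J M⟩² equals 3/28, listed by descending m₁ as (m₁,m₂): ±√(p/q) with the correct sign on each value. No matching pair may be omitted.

Admissible pairs with m₁+m₂ = M = -1: (-2,1), (-1,0), (0,-1)
  (m₁,m₂)=(0,-1): CG² = 5/14, CG = +√(5/14)
  (m₁,m₂)=(-1,0): CG² = 15/28, CG = +√(15/28)
  (m₁,m₂)=(-2,1): CG² = 3/28, CG = +√(3/28)   ← matches the target
Pairs with CG² = 3/28: (-2,1): +√(3/28)

(-2,1): +√(3/28)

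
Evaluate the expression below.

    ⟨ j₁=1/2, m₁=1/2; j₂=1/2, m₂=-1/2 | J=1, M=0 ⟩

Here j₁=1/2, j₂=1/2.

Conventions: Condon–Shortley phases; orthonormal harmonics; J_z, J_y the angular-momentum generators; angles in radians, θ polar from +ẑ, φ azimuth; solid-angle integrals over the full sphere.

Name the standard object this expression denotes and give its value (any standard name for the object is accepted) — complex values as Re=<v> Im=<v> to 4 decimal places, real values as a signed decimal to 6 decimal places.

Clebsch–Gordan coefficient, +√(1/2) ≈ +0.707107

This is a Clebsch–Gordan (vector-coupling) coefficient.
j₁+j₂−J=0  J+j₁−j₂=1  J−j₁+j₂=1  j₁+j₂+J+1=3
(j₁±m₁, j₂±m₂, J±M) = (1,0,0,1,1,1)
P² = 1/2
sum k=0..0:
  [0] +1/1 = 1
S = 1
C² = P²·S² = 1/2 ; C = +0.707107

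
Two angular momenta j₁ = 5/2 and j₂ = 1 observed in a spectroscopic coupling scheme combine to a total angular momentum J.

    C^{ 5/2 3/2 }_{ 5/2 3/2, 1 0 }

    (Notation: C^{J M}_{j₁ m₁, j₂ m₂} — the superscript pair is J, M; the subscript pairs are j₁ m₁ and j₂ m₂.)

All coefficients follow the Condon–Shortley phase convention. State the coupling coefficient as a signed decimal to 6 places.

+√(9/35) ≈ +0.507093

j₁+j₂−J=1  J+j₁−j₂=4  J−j₁+j₂=1  j₁+j₂+J+1=7
(j₁±m₁, j₂±m₂, J±M) = (4,1,1,1,4,1)
P² = 576/35
sum k=0..1:
  [0] +1/6 = 1/6
  [1] −1/24 = -1/24
S = 1/8
C² = P²·S² = 9/35 ; C = +0.507093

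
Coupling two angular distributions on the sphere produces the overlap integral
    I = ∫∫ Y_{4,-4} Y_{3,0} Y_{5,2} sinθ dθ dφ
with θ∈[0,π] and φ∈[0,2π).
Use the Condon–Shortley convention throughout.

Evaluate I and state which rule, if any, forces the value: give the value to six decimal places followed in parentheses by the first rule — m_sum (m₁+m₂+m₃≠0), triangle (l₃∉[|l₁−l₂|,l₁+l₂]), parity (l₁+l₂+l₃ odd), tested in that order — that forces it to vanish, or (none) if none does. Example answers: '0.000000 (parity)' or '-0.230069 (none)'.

m-sum = -4 + 0 + 2 = -2 ≠ 0 ⇒ I = 0

0.000000 (m_sum)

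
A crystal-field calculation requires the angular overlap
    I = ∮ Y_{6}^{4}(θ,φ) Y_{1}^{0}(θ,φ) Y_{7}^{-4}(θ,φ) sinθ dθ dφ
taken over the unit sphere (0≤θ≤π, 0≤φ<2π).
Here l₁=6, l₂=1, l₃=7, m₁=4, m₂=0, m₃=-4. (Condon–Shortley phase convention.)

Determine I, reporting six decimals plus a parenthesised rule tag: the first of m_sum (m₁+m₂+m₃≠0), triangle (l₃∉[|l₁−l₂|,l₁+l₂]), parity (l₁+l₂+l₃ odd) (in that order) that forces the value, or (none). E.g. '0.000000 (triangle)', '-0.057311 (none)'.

Rules hold: Σm=0, L=14 even, 5≤7≤7.
N = 13·3·15 = 585
Δ = 0!·12!·2!/15! = 1/1365
Racah Σ t=0..0: t=0:+1/518400 = 1/518400
⇒ 3j(6 1 7; 0 0 0)² = 7/195, sgn -1
Racah Σ t=0..0: t=0:+1/7257600 = 1/7257600
⇒ 3j(6 1 7; 4 0 -4)² = 11/455, sgn -1
4πI² = N·(3j₀)²·(3jₘ)² = 33/65
I = +1·√(0.507692/4π) = 0.20099968
No selection rule forces the value: the integral is nonzero (none).

0.201000 (none)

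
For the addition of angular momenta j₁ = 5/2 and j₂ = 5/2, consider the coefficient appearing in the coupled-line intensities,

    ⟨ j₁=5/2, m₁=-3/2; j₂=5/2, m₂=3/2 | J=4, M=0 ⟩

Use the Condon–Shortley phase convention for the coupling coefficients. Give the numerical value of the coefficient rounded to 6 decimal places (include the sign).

triangle: 1!·4!·4!/10! = 576/3628800
(j±m)!: 1!·4!·4!·1!·4!·4! = 331776
prefactor² = (2J+1)·Δ·N² = 82944/175
  k=0: +1/(0!·1!·4!·4!·0!·0!) = 1/576
  k=1: −1/(1!·0!·3!·3!·1!·1!) = -1/36
Σ = -5/192  ⇒  CG² = 82944/175·(-5/192)² = 9/28
CG = −√(9/28) = -0.566947

−√(9/28) ≈ -0.566947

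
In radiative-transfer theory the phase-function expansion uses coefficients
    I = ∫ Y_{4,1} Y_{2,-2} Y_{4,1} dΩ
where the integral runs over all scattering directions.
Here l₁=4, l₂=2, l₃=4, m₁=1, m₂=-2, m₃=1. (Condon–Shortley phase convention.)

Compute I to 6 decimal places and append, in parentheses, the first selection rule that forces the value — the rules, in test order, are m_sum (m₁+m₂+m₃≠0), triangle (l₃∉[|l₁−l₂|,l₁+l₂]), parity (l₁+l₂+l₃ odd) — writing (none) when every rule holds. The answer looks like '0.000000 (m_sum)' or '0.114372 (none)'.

0.200662 (none)

m-sum 0 ✓  L=10 even ✓  2≤4≤6 ✓
Π(2lᵢ+1) = 9×5×9 = 405
triangle coeff Δ(4,2,4) = 1/13860
Σ_t [0,2]: t=0:+1/192 t=1:−1/36 t=2:+1/192 = -5/288
(3j)²=20/693 [(4 2 4; 0 0 0)], sign=-1
Σ_t [0,0]: t=0:+1/144 = 1/144
(3j)²=10/231 [(4 2 4; 1 -2 1)], sign=-1
⇒ 4πI² = 3000/5929
I = (+1)√(3000/5929/(4π)) = 0.20066192
No selection rule forces the value: the integral is nonzero (none).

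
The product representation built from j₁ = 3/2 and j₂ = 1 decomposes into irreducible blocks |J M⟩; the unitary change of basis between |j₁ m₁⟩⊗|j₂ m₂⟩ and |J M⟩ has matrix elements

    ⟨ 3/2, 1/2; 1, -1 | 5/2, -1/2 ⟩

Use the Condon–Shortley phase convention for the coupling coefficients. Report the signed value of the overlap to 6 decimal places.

√[6·0!3!2!/6! · 2!1!0!2!2!3!] = √(24/5)
  +(−1)^0/∏(0,0,1,0,2,2)! = 1/4  (running 1/4)
⟨..|..⟩ = √(24/5)·(1/4) = +0.547723

+√(3/10) ≈ +0.547723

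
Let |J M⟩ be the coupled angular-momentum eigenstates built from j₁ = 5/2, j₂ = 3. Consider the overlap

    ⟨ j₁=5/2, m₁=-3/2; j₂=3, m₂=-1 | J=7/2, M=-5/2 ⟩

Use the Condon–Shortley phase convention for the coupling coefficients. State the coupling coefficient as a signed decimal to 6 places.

triangle: 2!×3!×4!/10! = 288/3628800
(j±m)!: 1!×4!×2!×4!×1!×6! = 829440
prefactor² = (2J+1)×Δ×N² = 18432/35
  k=1: −1/(1!×1!×3!×1!×0!×3!) = -1/36
  k=2: +1/(2!×0!×2!×0!×1!×4!) = 1/96
Σ = -5/288  ⇒  CG² = 18432/35×(-5/288)² = 10/63
CG = −√(10/63) = -0.398410

-0.398410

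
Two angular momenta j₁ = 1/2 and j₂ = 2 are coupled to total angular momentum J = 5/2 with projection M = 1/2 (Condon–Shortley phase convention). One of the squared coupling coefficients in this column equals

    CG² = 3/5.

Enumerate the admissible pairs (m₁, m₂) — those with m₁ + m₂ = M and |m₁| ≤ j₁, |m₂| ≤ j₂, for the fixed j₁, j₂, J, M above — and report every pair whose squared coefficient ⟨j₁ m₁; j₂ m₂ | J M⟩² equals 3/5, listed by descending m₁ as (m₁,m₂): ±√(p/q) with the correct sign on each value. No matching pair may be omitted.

Admissible pairs with m₁+m₂ = M = 1/2: (-1/2,1), (1/2,0)
  (m₁,m₂)=(1/2,0): CG² = 3/5, CG = +√(3/5)   ← matches the target
  (m₁,m₂)=(-1/2,1): CG² = 2/5, CG = +√(2/5)
Pairs with CG² = 3/5: (1/2,0): +√(3/5)

(1/2,0): +√(3/5)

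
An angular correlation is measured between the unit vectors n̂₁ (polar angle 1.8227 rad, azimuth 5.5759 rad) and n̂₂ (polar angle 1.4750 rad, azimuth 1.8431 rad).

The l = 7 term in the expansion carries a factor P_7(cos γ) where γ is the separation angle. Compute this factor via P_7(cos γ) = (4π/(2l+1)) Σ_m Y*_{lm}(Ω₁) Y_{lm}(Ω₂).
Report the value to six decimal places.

Summing Y*_{l m}(θ₁,φ₁)·Y_{l m}(θ₂,φ₂) over m ∈ [−7, 7]; prefactor 4π/(2·7+1) = 0.837758:
  [-7]  conj(Y_{7,-7})(Ω₁) = +0.094421+0.388177i ; Y_{7,-7}(Ω₂) = +0.457240-0.159344i ; Δ = +0.105027+0.162445i
  [-6]  conj(Y_{7,-6})(Ω₁) = +0.173777-0.343227i ; Y_{7,-6}(Ω₂) = +0.010965+0.173746i ; Δ = +0.061540+0.026430i
  [-5]  conj(Y_{7,-5})(Ω₁) = +0.055506-0.023130i ; Y_{7,-5}(Ω₂) = +0.309051+0.065639i ; Δ = +0.018672-0.003505i
  [-4]  conj(Y_{7,-4})(Ω₁) = -0.335657-0.108428i ; Y_{7,-4}(Ω₂) = -0.091964+0.175966i ; Δ = +0.049948-0.049093i
  [-3]  conj(Y_{7,-3})(Ω₁) = +0.028849+0.046942i ; Y_{7,-3}(Ω₂) = +0.191570+0.179862i ; Δ = -0.002916+0.014181i
  [-2]  conj(Y_{7,-2})(Ω₁) = -0.049612+0.314980i ; Y_{7,-2}(Ω₂) = -0.177635+0.107595i ; Δ = -0.025077-0.061289i
  [-1]  conj(Y_{7,-1})(Ω₁) = +0.074256-0.063476i ; Y_{7,-1}(Ω₂) = +0.065084+0.233074i ; Δ = +0.019627+0.013176i
  [+0]  conj(Y_{7,0})(Ω₁) = +0.306398-0.000000i ; Y_{7,0}(Ω₂) = -0.210152+0.000000i ; Δ = -0.064390+0.000000i
  [+1]  conj(Y_{7,1})(Ω₁) = -0.074256-0.063476i ; Y_{7,1}(Ω₂) = -0.065084+0.233074i ; Δ = +0.019627-0.013176i
  [+2]  conj(Y_{7,2})(Ω₁) = -0.049612-0.314980i ; Y_{7,2}(Ω₂) = -0.177635-0.107595i ; Δ = -0.025077+0.061289i
  [+3]  conj(Y_{7,3})(Ω₁) = -0.028849+0.046942i ; Y_{7,3}(Ω₂) = -0.191570+0.179862i ; Δ = -0.002916-0.014181i
  [+4]  conj(Y_{7,4})(Ω₁) = -0.335657+0.108428i ; Y_{7,4}(Ω₂) = -0.091964-0.175966i ; Δ = +0.049948+0.049093i
  [+5]  conj(Y_{7,5})(Ω₁) = -0.055506-0.023130i ; Y_{7,5}(Ω₂) = -0.309051+0.065639i ; Δ = +0.018672+0.003505i
  [+6]  conj(Y_{7,6})(Ω₁) = +0.173777+0.343227i ; Y_{7,6}(Ω₂) = +0.010965-0.173746i ; Δ = +0.061540-0.026430i
  [+7]  conj(Y_{7,7})(Ω₁) = -0.094421+0.388177i ; Y_{7,7}(Ω₂) = -0.457240-0.159344i ; Δ = +0.105027-0.162445i
Accumulated sum +0.389251+0.000000i; after 4π/(2l+1) scaling, +0.326098+0.000000i ⇒ P_7 = 0.326098

0.326098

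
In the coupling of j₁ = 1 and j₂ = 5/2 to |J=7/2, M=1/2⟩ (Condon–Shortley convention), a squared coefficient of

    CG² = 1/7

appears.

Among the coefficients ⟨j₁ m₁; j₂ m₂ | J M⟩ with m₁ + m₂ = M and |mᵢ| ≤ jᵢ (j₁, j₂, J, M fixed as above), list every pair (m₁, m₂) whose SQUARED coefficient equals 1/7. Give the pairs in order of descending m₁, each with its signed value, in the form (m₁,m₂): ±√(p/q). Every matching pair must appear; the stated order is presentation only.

(-1,3/2): +√(1/7)

Admissible pairs with m₁+m₂ = M = 1/2: (-1,3/2), (0,1/2), (1,-1/2)
  (m₁,m₂)=(1,-1/2): CG² = 2/7, CG = +√(2/7)
  (m₁,m₂)=(0,1/2): CG² = 4/7, CG = +√(4/7)
  (m₁,m₂)=(-1,3/2): CG² = 1/7, CG = +√(1/7)   ← matches the target
Pairs with CG² = 1/7: (-1,3/2): +√(1/7)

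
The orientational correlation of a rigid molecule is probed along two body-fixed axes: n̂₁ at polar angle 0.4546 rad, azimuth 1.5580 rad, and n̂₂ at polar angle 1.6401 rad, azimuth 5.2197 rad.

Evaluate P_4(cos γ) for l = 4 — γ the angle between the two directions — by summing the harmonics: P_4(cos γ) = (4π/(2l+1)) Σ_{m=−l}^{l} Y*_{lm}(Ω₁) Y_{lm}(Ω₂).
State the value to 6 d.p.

-0.191245

Term-by-term m-sum for l=4 (normalisation 4π/9 = 1.396263):
  m=-4: Y*=0.01643 - 0.00084j  Y=-0.19397 - 0.39304j  product -0.00352 - 0.00629j
  m=-3: Y*=-0.00365 - 0.09514j  Y=0.08595 + 0.00420j  product 0.00009 - 0.00819j
  m=-2: Y*=-0.29985 + 0.00768j  Y=0.16986 - 0.27325j  product -0.04884 + 0.08324j
  m=-1: Y*=0.00633 + 0.49460j  Y=0.04710 + 0.08474j  product -0.04161 + 0.02383j
  m=+0: Y*=0.16806 + 0.00000j  Y=0.30222 + 0.00000j  product 0.05079 + 0.00000j
  m=+1: Y*=-0.00633 + 0.49460j  Y=-0.04710 + 0.08474j  product -0.04161 - 0.02383j
  m=+2: Y*=-0.29985 - 0.00768j  Y=0.16986 + 0.27325j  product -0.04884 - 0.08324j
  m=+3: Y*=0.00365 - 0.09514j  Y=-0.08595 + 0.00420j  product 0.00009 + 0.00819j
  m=+4: Y*=0.01643 + 0.00084j  Y=-0.19397 + 0.39304j  product -0.00352 + 0.00629j
Total Σ_m = -0.13697 - 0.00000j. Multiply by 1.396263: -0.19125 - 0.00000j. P_4(cos γ) = -0.191245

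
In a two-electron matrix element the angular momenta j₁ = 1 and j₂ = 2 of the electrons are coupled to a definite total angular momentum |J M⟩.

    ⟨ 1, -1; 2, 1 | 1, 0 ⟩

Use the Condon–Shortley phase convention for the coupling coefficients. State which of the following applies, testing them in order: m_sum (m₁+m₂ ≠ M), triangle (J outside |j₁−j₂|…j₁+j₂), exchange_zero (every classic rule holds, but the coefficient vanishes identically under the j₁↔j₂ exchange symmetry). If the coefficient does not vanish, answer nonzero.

nonzero

m-sum: m₁+m₂ = -1+1 = 0, M = 0  ✓
triangle: |j₁−j₂| = 1 ≤ J = 1 ≤ j₁+j₂ = 3  ✓
exchange: j₁≠j₂ or m₁≠m₂ — the exchange symmetry imposes no constraint here
value check: CG = +√(3/10) = +0.547723 ≠ 0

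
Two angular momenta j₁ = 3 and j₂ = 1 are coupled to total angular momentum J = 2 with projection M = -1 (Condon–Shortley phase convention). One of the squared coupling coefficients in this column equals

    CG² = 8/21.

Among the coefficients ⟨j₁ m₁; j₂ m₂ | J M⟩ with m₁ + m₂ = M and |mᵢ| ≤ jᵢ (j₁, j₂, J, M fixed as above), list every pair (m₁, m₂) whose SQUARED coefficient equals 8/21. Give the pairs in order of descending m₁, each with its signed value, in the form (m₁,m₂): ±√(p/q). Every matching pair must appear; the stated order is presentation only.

(-1,0): −√(8/21)

Admissible pairs with m₁+m₂ = M = -1: (-2,1), (-1,0), (0,-1)
  (m₁,m₂)=(0,-1): CG² = 1/7, CG = +√(1/7)
  (m₁,m₂)=(-1,0): CG² = 8/21, CG = −√(8/21)   ← matches the target
  (m₁,m₂)=(-2,1): CG² = 10/21, CG = +√(10/21)
Pairs with CG² = 8/21: (-1,0): −√(8/21)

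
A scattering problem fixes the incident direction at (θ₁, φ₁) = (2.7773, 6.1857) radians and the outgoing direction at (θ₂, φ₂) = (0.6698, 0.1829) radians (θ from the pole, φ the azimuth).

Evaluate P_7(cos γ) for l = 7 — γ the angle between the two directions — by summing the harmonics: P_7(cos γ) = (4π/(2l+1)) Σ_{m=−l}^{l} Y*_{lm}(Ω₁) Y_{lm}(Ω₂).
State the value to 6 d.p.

Expand P_7 via completeness: Σ_{m} conj(Y_{7,m}) at Ω₁ times Y_{7,m} at Ω₂ —
  term(m=-7) = -0.000002-0.000006i   from Y*(Ω₁)=+0.000283-0.000230i, Y(Ω₂)=+0.005091-0.017030i
  term(m=-6) = +0.000033+0.000298i   from Y*(Ω₁)=-0.002982+0.001974i, Y(Ω₂)=+0.038288-0.074746i
  term(m=-5) = +0.000867-0.005084i   from Y*(Ω₁)=+0.019264-0.010212i, Y(Ω₂)=+0.144327-0.187392i
  term(m=-4) = -0.017086+0.035438i   from Y*(Ω₁)=-0.085334+0.035071i, Y(Ω₂)=+0.317301-0.284874i
  term(m=-3) = +0.078980-0.088318i   from Y*(Ω₁)=+0.260534-0.078444i, Y(Ω₂)=+0.371531-0.227124i
  term(m=-2) = -0.029250+0.018370i   from Y*(Ω₁)=-0.509092+0.100535i, Y(Ω₂)=+0.062156-0.023808i
  term(m=-1) = -0.171798+0.049473i   from Y*(Ω₁)=+0.476686-0.046618i, Y(Ω₂)=-0.367041+0.067890i
  term(m=+0) = -0.033267+0.000000i   from Y*(Ω₁)=+0.173870-0.000000i, Y(Ω₂)=-0.191331+0.000000i
  term(m=+1) = -0.171798-0.049473i   from Y*(Ω₁)=-0.476686-0.046618i, Y(Ω₂)=+0.367041+0.067890i
  term(m=+2) = -0.029250-0.018370i   from Y*(Ω₁)=-0.509092-0.100535i, Y(Ω₂)=+0.062156+0.023808i
  term(m=+3) = +0.078980+0.088318i   from Y*(Ω₁)=-0.260534-0.078444i, Y(Ω₂)=-0.371531-0.227124i
  term(m=+4) = -0.017086-0.035438i   from Y*(Ω₁)=-0.085334-0.035071i, Y(Ω₂)=+0.317301+0.284874i
  term(m=+5) = +0.000867+0.005084i   from Y*(Ω₁)=-0.019264-0.010212i, Y(Ω₂)=-0.144327-0.187392i
  term(m=+6) = +0.000033-0.000298i   from Y*(Ω₁)=-0.002982-0.001974i, Y(Ω₂)=+0.038288+0.074746i
  term(m=+7) = -0.000002+0.000006i   from Y*(Ω₁)=-0.000283-0.000230i, Y(Ω₂)=-0.005091-0.017030i
Σ over m = -0.309779-0.000000i; ×(4π/15) → -0.259520-0.000000i. Real part: -0.259520

-0.259520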